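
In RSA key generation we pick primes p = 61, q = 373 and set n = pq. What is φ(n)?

For distinct primes, φ(pq) = (p−1)(q−1) = 60 × 372 = 22320.

22320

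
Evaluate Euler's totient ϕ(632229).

Factor 632229: 632229 = 3 · 13^2 · 29 · 43.
φ(632229) = 632229 · (1 − 1/3) · (1 − 1/13) · (1 − 1/29) · (1 − 1/43)
       = 632229 · 28224/48633 = 366912.

366912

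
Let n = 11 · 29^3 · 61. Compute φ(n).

φ(11) = 11 − 1 = 10.
φ(29^3) = 29^2·(29−1) = 841·28 = 23548.
φ(61) = 61 − 1 = 60.
Multiply: 10 · 23548 · 60 = 14128800.

14128800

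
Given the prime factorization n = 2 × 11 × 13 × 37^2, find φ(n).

159840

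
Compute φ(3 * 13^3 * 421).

φ(2774811) = 2774811 · (1 − 1/3) · (1 − 1/13) · (1 − 1/421)
       = 2774811 · 10080/16419 = 1703520.

1703520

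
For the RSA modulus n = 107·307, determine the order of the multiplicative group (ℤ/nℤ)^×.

32436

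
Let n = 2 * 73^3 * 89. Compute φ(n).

33764544

φ(2) = 2 − 1 = 1.
φ(73^3) = 73^3 − 73^2 = 389017 − 5329 = 383688.
φ(89) = 89 − 1 = 88.
Since φ is multiplicative, φ(69245026) = 1 · 383688 · 88 = 33764544.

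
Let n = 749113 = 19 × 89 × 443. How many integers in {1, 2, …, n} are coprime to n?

φ(19) = 19 − 1 = 18.
φ(89) = 89 − 1 = 88.
φ(443) = 443 − 1 = 442.
Since φ is multiplicative, φ(749113) = 18 · 88 · 442 = 700128.

700128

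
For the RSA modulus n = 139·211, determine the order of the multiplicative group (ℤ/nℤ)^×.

28980

φ(pq) = (p−1)(q−1) = 138 · 210 = 28980.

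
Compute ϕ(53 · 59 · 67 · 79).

φ(53) = 53 − 1 = 52.
φ(59) = 59 − 1 = 58.
φ(67) = 67 − 1 = 66.
φ(79) = 79 − 1 = 78.
Since φ is multiplicative, φ(16551211) = 52 · 58 · 66 · 78 = 15526368.

15526368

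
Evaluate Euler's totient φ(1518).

Prime factorization: 1518 = 2 × 3 × 11 × 23.
φ(2) = 2 − 1 = 1.
φ(3) = 3 − 1 = 2.
φ(11) = 11 − 1 = 10.
φ(23) = 23 − 1 = 22.
φ(1518) = 1 × 2 × 10 × 22 = 440.

440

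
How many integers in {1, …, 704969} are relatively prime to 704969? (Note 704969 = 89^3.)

697048

φ(89^3) = 89^2·(89−1) = 7921·88 = 697048.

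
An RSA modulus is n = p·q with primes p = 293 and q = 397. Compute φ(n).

115632

φ(pq) = (p−1)(q−1) = 292 · 396 = 115632.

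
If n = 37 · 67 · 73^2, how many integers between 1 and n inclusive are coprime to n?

φ(13210591) = 13210591 · (1 − 1/37) · (1 − 1/67) · (1 − 1/73)
       = 13210591 · 171072/180967 = 12488256.

12488256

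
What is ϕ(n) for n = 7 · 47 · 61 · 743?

12287520

φ(7) = 7 − 1 = 6.
φ(47) = 47 − 1 = 46.
φ(61) = 61 − 1 = 60.
φ(743) = 743 − 1 = 742.
Multiply: 6 · 46 · 60 · 742 = 12287520.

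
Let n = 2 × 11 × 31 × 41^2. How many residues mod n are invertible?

φ(2) = 2 − 1 = 1.
φ(11) = 11 − 1 = 10.
φ(31) = 31 − 1 = 30.
φ(41^2) = 41^2 − 41^1 = 1681 − 41 = 1640.
φ(1146442) = 1 × 10 × 30 × 1640 = 492000.

492000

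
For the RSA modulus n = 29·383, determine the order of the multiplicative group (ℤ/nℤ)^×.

10696

φ(n) = (p − 1)(q − 1) = (29−1)(383−1) = 28·382 = 10696.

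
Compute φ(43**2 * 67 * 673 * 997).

φ(43^2) = 43^1·(43−1) = 43·42 = 1806.
φ(67) = 67 − 1 = 66.
φ(673) = 673 − 1 = 672.
φ(997) = 997 − 1 = 996.
Multiply: 1806 · 66 · 672 · 996 = 79779313152.

79779313152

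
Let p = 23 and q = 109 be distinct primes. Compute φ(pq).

2376

φ(2507) = 2507 · (1 − 1/23) · (1 − 1/109)
       = 2507 · 2376/2507 = 2376.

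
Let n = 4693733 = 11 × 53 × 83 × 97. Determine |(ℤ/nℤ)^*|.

4093440

φ(11) = 11 − 1 = 10.
φ(53) = 53 − 1 = 52.
φ(83) = 83 − 1 = 82.
φ(97) = 97 − 1 = 96.
Since φ is multiplicative, φ(4693733) = 10 · 52 · 82 · 96 = 4093440.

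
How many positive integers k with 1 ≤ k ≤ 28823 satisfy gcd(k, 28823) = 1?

Prime factorization: 28823 = 19 · 37 · 41.
φ(28823) = 28823 · (1 − 1/19) · (1 − 1/37) · (1 − 1/41)
       = 28823 · 25920/28823 = 25920.

25920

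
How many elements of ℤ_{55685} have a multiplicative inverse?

First factor: 55685 = 5 · 7 · 37 · 43.
φ(5) = 5 − 1 = 4.
φ(7) = 7 − 1 = 6.
φ(37) = 37 − 1 = 36.
φ(43) = 43 − 1 = 42.
Since φ is multiplicative, φ(55685) = 4 · 6 · 36 · 42 = 36288.

36288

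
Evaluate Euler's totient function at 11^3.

1210

φ(11^3) = 11^2·(11−1) = 121·10 = 1210.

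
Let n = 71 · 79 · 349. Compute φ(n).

1900080

φ(71) = 71 − 1 = 70.
φ(79) = 79 − 1 = 78.
φ(349) = 349 − 1 = 348.
φ(1957541) = 70 × 78 × 348 = 1900080.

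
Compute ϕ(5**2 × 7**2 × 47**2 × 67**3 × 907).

φ(5^2) = 5^2 − 5^1 = 25 − 5 = 20.
φ(7^2) = 7^1·(7−1) = 7·6 = 42.
φ(47^2) = 47^2 − 47^1 = 2209 − 47 = 2162.
φ(67^3) = 67^3 − 67^2 = 300763 − 4489 = 296274.
φ(907) = 907 − 1 = 906.
Multiply: 20 · 42 · 2162 · 296274 · 906 = 487479901043520.

487479901043520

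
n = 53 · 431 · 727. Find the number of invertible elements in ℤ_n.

16233360

φ(53) = 53 − 1 = 52.
φ(431) = 431 − 1 = 430.
φ(727) = 727 − 1 = 726.
Multiply: 52 · 430 · 726 = 16233360.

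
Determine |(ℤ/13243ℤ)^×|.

11520

First factor: 13243 = 17 * 19 * 41.
φ(13243) = 13243 · (1 − 1/17) · (1 − 1/19) · (1 − 1/41)
       = 13243 · 11520/13243 = 11520.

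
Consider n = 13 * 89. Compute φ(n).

φ(13) = 13 − 1 = 12.
φ(89) = 89 − 1 = 88.
Multiply: 12 · 88 = 1056.

1056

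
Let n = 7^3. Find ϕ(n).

294

φ(343) = 343 · (1 − 1/7)
       = 343 · 6/7 = 294.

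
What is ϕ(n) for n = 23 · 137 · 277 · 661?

φ(23) = 23 − 1 = 22.
φ(137) = 137 − 1 = 136.
φ(277) = 277 − 1 = 276.
φ(661) = 661 − 1 = 660.
Multiply: 22 · 136 · 276 · 660 = 545022720.

545022720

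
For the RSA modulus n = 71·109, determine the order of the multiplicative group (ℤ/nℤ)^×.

For distinct primes, φ(pq) = (p−1)(q−1) = 70 × 108 = 7560.

7560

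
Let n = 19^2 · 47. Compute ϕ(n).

φ(19^2) = 19^1·(19−1) = 19·18 = 342.
φ(47) = 47 − 1 = 46.
φ(16967) = 342 × 46 = 15732.

15732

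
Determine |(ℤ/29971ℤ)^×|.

26880

Factor 29971: 29971 = 17 · 41 · 43.
φ(29971) = 29971 · (1 − 1/17) · (1 − 1/41) · (1 − 1/43)
       = 29971 · 26880/29971 = 26880.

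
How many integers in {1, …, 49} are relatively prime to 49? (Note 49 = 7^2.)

φ(49) = 49 · (1 − 1/7)
       = 49 · 6/7 = 42.

42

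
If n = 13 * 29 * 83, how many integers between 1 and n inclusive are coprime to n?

27552

φ(13) = 13 − 1 = 12.
φ(29) = 29 − 1 = 28.
φ(83) = 83 − 1 = 82.
Multiply: 12 · 28 · 82 = 27552.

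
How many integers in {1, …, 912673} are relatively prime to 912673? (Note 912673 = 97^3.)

φ(912673) = 912673 · (1 − 1/97)
       = 912673 · 96/97 = 903264.

903264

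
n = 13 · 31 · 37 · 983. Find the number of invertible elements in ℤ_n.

φ(14657513) = 14657513 · (1 − 1/13) · (1 − 1/31) · (1 − 1/37) · (1 − 1/983)
       = 14657513 · 12726720/14657513 = 12726720.

12726720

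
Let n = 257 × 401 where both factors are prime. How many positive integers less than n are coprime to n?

102400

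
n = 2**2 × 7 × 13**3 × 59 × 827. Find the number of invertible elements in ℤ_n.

1165889088

φ(2^2) = 2^2 − 2^1 = 4 − 2 = 2.
φ(7) = 7 − 1 = 6.
φ(13^3) = 13^2·(13−1) = 169·12 = 2028.
φ(59) = 59 − 1 = 58.
φ(827) = 827 − 1 = 826.
φ(3001550188) = 2 × 6 × 2028 × 58 × 826 = 1165889088.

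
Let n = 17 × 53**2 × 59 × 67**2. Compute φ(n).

11309565696

φ(17) = 17 − 1 = 16.
φ(53^2) = 53^2 − 53^1 = 2809 − 53 = 2756.
φ(59) = 59 − 1 = 58.
φ(67^2) = 67^2 − 67^1 = 4489 − 67 = 4422.
Multiply: 16 · 2756 · 58 · 4422 = 11309565696.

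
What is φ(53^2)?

φ(2809) = 2809 · (1 − 1/53)
       = 2809 · 52/53 = 2756.

2756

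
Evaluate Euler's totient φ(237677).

192000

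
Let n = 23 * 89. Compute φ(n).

φ(2047) = 2047 · (1 − 1/23) · (1 − 1/89)
       = 2047 · 1936/2047 = 1936.

1936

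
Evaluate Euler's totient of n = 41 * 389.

φ(15949) = 15949 · (1 − 1/41) · (1 − 1/389)
       = 15949 · 15520/15949 = 15520.

15520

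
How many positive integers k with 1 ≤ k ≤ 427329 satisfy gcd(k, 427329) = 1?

217728

427329 = 3^3 × 7^2 × 17 × 19.
φ(427329) = 427329 · (1 − 1/3) · (1 − 1/7) · (1 − 1/17) · (1 − 1/19)
       = 427329 · 3456/6783 = 217728.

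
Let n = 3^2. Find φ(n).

φ(3^2) = 3^2 − 3^1 = 9 − 3 = 6.

6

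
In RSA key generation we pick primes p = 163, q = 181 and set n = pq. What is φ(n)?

29160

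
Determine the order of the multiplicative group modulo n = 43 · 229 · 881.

8426880

φ(43) = 43 − 1 = 42.
φ(229) = 229 − 1 = 228.
φ(881) = 881 − 1 = 880.
Since φ is multiplicative, φ(8675207) = 42 · 228 · 880 = 8426880.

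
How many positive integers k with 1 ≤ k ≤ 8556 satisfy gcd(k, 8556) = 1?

Factor 8556: 8556 = 2**2 · 3 · 23 · 31.
φ(8556) = 8556 · (1 − 1/2) · (1 − 1/3) · (1 − 1/23) · (1 − 1/31)
       = 8556 · 1320/4278 = 2640.

2640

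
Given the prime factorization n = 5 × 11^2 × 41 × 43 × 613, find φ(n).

452390400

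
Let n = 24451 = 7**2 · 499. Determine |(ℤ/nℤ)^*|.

φ(24451) = 24451 · (1 − 1/7) · (1 − 1/499)
       = 24451 · 2988/3493 = 20916.

20916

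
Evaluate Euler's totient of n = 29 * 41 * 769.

860160

φ(29) = 29 − 1 = 28.
φ(41) = 41 − 1 = 40.
φ(769) = 769 − 1 = 768.
Since φ is multiplicative, φ(914341) = 28 · 40 · 768 = 860160.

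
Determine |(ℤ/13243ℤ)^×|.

11520

Prime factorization: 13243 = 17 * 19 * 41.
φ(17) = 17 − 1 = 16.
φ(19) = 19 − 1 = 18.
φ(41) = 41 − 1 = 40.
Multiply: 16 · 18 · 40 = 11520.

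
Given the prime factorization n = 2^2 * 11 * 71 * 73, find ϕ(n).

100800

φ(228052) = 228052 · (1 − 1/2) · (1 − 1/11) · (1 − 1/71) · (1 − 1/73)
       = 228052 · 50400/114026 = 100800.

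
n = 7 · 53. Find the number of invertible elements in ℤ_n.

312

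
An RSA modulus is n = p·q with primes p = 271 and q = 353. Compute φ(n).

φ(pq) = (p−1)(q−1) = 270 · 352 = 95040.

95040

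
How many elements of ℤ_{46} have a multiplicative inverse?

22

Factor 46: 46 = 2 · 23.
φ(2) = 2 − 1 = 1.
φ(23) = 23 − 1 = 22.
Multiply: 1 · 22 = 22.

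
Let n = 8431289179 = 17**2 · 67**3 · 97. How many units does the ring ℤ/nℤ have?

φ(17^2) = 17^2 − 17^1 = 289 − 17 = 272.
φ(67^3) = 67^3 − 67^2 = 300763 − 4489 = 296274.
φ(97) = 97 − 1 = 96.
Multiply: 272 · 296274 · 96 = 7736306688.

7736306688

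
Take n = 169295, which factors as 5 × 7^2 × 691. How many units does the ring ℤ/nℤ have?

115920

φ(169295) = 169295 · (1 − 1/5) · (1 − 1/7) · (1 − 1/691)
       = 169295 · 16560/24185 = 115920.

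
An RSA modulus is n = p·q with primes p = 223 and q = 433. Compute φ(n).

95904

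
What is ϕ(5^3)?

100

φ(5^3) = 5^2·(5−1) = 25·4 = 100.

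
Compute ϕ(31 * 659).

19740

φ(31) = 31 − 1 = 30.
φ(659) = 659 − 1 = 658.
φ(20429) = 30 × 658 = 19740.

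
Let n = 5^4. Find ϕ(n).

500

φ(625) = 625 · (1 − 1/5)
       = 625 · 4/5 = 500.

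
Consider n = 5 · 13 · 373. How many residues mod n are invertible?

φ(24245) = 24245 · (1 − 1/5) · (1 − 1/13) · (1 − 1/373)
       = 24245 · 17856/24245 = 17856.

17856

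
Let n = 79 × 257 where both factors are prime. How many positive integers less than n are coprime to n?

φ(20303) = 20303 · (1 − 1/79) · (1 − 1/257)
       = 20303 · 19968/20303 = 19968.

19968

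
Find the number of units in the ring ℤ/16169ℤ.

14256

Prime factorization: 16169 = 19 · 23 · 37.
φ(19) = 19 − 1 = 18.
φ(23) = 23 − 1 = 22.
φ(37) = 37 − 1 = 36.
Since φ is multiplicative, φ(16169) = 18 · 22 · 36 = 14256.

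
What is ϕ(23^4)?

267674

φ(23^4) = 23^4 − 23^3 = 279841 − 12167 = 267674.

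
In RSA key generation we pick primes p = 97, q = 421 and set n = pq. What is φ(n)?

φ(97) = 97 − 1 = 96.
φ(421) = 421 − 1 = 420.
φ(40837) = 96 × 420 = 40320.

40320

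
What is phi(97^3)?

φ(97^3) = 97^2·(97−1) = 9409·96 = 903264.

903264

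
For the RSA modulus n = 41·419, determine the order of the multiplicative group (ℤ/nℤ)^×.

16720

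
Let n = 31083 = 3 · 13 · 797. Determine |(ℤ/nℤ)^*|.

19104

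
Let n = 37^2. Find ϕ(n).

1332

φ(1369) = 1369 · (1 − 1/37)
       = 1369 · 36/37 = 1332.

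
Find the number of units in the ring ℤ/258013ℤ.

Prime factorization: 258013 = 7 · 29 · 31 · 41.
φ(7) = 7 − 1 = 6.
φ(29) = 29 − 1 = 28.
φ(31) = 31 − 1 = 30.
φ(41) = 41 − 1 = 40.
Multiply: 6 · 28 · 30 · 40 = 201600.

201600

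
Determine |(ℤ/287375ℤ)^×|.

287375 = 5**3 · 11**2 · 19.
φ(287375) = 287375 · (1 − 1/5) · (1 − 1/11) · (1 − 1/19)
       = 287375 · 720/1045 = 198000.

198000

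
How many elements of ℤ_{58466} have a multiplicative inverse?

Prime factorization: 58466 = 2 · 23 · 31 · 41.
φ(2) = 2 − 1 = 1.
φ(23) = 23 − 1 = 22.
φ(31) = 31 − 1 = 30.
φ(41) = 41 − 1 = 40.
φ(58466) = 1 × 22 × 30 × 40 = 26400.

26400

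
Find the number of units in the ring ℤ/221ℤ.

First factor: 221 = 13 × 17.
φ(221) = 221 · (1 − 1/13) · (1 − 1/17)
       = 221 · 192/221 = 192.

192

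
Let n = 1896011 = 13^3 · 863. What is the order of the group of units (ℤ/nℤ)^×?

1748136

φ(13^3) = 13^3 − 13^2 = 2197 − 169 = 2028.
φ(863) = 863 − 1 = 862.
Since φ is multiplicative, φ(1896011) = 2028 · 862 = 1748136.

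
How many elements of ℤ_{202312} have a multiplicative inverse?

87120

Prime factorization: 202312 = 2**3 × 11**3 × 19.
φ(202312) = 202312 · (1 − 1/2) · (1 − 1/11) · (1 − 1/19)
       = 202312 · 180/418 = 87120.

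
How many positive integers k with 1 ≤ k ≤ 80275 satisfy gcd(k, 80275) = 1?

56160

First factor: 80275 = 5^2 * 13^2 * 19.
φ(5^2) = 5^2 − 5^1 = 25 − 5 = 20.
φ(13^2) = 13^1·(13−1) = 13·12 = 156.
φ(19) = 19 − 1 = 18.
φ(80275) = 20 × 156 × 18 = 56160.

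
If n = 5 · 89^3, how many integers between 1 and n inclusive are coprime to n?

2788192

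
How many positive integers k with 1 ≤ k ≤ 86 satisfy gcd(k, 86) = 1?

First factor: 86 = 2 · 43.
φ(86) = 86 · (1 − 1/2) · (1 − 1/43)
       = 86 · 42/86 = 42.

42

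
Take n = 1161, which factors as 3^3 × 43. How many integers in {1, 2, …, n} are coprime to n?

φ(1161) = 1161 · (1 − 1/3) · (1 − 1/43)
       = 1161 · 84/129 = 756.

756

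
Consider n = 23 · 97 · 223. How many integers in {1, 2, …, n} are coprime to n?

φ(23) = 23 − 1 = 22.
φ(97) = 97 − 1 = 96.
φ(223) = 223 − 1 = 222.
φ(497513) = 22 × 96 × 222 = 468864.

468864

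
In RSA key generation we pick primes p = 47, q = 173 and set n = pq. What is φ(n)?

φ(8131) = 8131 · (1 − 1/47) · (1 − 1/173)
       = 8131 · 7912/8131 = 7912.

7912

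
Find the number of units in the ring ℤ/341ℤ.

300

First factor: 341 = 11 × 31.
φ(11) = 11 − 1 = 10.
φ(31) = 31 − 1 = 30.
Multiply: 10 · 30 = 300.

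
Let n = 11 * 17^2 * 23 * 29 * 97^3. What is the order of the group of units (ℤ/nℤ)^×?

φ(1935225440489) = 1935225440489 · (1 − 1/11) · (1 − 1/17) · (1 − 1/23) · (1 − 1/29) · (1 − 1/97)
       = 1935225440489 · 9461760/12098713 = 1513436897280.

1513436897280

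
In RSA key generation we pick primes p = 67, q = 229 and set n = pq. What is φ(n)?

15048

φ(pq) = (p−1)(q−1) = 66 · 228 = 15048.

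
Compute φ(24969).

24969 = 3 × 7 × 29 × 41.
φ(3) = 3 − 1 = 2.
φ(7) = 7 − 1 = 6.
φ(29) = 29 − 1 = 28.
φ(41) = 41 − 1 = 40.
φ(24969) = 2 × 6 × 28 × 40 = 13440.

13440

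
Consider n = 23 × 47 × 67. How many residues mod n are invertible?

φ(72427) = 72427 · (1 − 1/23) · (1 − 1/47) · (1 − 1/67)
       = 72427 · 66792/72427 = 66792.

66792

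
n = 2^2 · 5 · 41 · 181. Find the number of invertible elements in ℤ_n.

φ(2^2) = 2^2 − 2^1 = 4 − 2 = 2.
φ(5) = 5 − 1 = 4.
φ(41) = 41 − 1 = 40.
φ(181) = 181 − 1 = 180.
φ(148420) = 2 × 4 × 40 × 180 = 57600.

57600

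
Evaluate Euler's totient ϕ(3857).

Factor 3857: 3857 = 7 * 19 * 29.
φ(3857) = 3857 · (1 − 1/7) · (1 − 1/19) · (1 − 1/29)
       = 3857 · 3024/3857 = 3024.

3024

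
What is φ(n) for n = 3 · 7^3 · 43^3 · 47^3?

φ(8494040263569) = 8494040263569 · (1 − 1/3) · (1 − 1/7) · (1 − 1/43) · (1 − 1/47)
       = 8494040263569 · 23184/42441 = 4639990327056.

4639990327056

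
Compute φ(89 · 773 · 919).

62365248

φ(89) = 89 − 1 = 88.
φ(773) = 773 − 1 = 772.
φ(919) = 919 − 1 = 918.
Multiply: 88 · 772 · 918 = 62365248.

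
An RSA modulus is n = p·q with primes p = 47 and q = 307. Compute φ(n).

14076

φ(n) = (p − 1)(q − 1) = (47−1)(307−1) = 46·306 = 14076.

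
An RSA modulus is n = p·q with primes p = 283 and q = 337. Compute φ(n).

φ(283) = 283 − 1 = 282.
φ(337) = 337 − 1 = 336.
Since φ is multiplicative, φ(95371) = 282 · 336 = 94752.

94752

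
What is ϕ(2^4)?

8

φ(2^4) = 2^4 − 2^3 = 16 − 8 = 8.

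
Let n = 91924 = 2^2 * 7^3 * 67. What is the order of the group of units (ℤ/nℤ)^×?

38808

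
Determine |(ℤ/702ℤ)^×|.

First factor: 702 = 2 · 3^3 · 13.
φ(2) = 2 − 1 = 1.
φ(3^3) = 3^2·(3−1) = 9·2 = 18.
φ(13) = 13 − 1 = 12.
Since φ is multiplicative, φ(702) = 1 · 18 · 12 = 216.

216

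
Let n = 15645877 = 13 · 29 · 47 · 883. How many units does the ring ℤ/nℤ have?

13632192

φ(13) = 13 − 1 = 12.
φ(29) = 29 − 1 = 28.
φ(47) = 47 − 1 = 46.
φ(883) = 883 − 1 = 882.
φ(15645877) = 12 × 28 × 46 × 882 = 13632192.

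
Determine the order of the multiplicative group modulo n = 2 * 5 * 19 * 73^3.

27625536

φ(73913230) = 73913230 · (1 − 1/2) · (1 − 1/5) · (1 − 1/19) · (1 − 1/73)
       = 73913230 · 5184/13870 = 27625536.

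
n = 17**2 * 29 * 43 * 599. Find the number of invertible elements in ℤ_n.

φ(17^2) = 17^1·(17−1) = 17·16 = 272.
φ(29) = 29 − 1 = 28.
φ(43) = 43 − 1 = 42.
φ(599) = 599 − 1 = 598.
Multiply: 272 · 28 · 42 · 598 = 191283456.

191283456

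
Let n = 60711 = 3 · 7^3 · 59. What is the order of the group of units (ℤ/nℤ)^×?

34104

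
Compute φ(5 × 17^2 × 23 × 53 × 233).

φ(5) = 5 − 1 = 4.
φ(17^2) = 17^1·(17−1) = 17·16 = 272.
φ(23) = 23 − 1 = 22.
φ(53) = 53 − 1 = 52.
φ(233) = 233 − 1 = 232.
Multiply: 4 · 272 · 22 · 52 · 232 = 288763904.

288763904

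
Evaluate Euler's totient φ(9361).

7920

First factor: 9361 = 11 * 23 * 37.
φ(11) = 11 − 1 = 10.
φ(23) = 23 − 1 = 22.
φ(37) = 37 − 1 = 36.
Multiply: 10 · 22 · 36 = 7920.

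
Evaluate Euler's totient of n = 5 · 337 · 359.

481152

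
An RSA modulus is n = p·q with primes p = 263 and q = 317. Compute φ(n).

For distinct primes, φ(pq) = (p−1)(q−1) = 262 × 316 = 82792.

82792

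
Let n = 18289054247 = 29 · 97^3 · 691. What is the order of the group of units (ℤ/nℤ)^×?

φ(29) = 29 − 1 = 28.
φ(97^3) = 97^3 − 97^2 = 912673 − 9409 = 903264.
φ(691) = 691 − 1 = 690.
Since φ is multiplicative, φ(18289054247) = 28 · 903264 · 690 = 17451060480.

17451060480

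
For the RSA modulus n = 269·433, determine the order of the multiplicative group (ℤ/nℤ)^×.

φ(116477) = 116477 · (1 − 1/269) · (1 − 1/433)
       = 116477 · 115776/116477 = 115776.

115776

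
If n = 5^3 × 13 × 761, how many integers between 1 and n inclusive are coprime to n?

912000

φ(5^3) = 5^2·(5−1) = 25·4 = 100.
φ(13) = 13 − 1 = 12.
φ(761) = 761 − 1 = 760.
Multiply: 100 · 12 · 760 = 912000.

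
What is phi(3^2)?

6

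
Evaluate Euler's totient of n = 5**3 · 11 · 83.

φ(5^3) = 5^3 − 5^2 = 125 − 25 = 100.
φ(11) = 11 − 1 = 10.
φ(83) = 83 − 1 = 82.
Since φ is multiplicative, φ(114125) = 100 · 10 · 82 = 82000.

82000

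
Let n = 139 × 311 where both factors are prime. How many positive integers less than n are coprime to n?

φ(139) = 139 − 1 = 138.
φ(311) = 311 − 1 = 310.
Since φ is multiplicative, φ(43229) = 138 · 310 = 42780.

42780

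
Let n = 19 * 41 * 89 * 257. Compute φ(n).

16220160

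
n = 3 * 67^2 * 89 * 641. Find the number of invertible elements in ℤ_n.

498094080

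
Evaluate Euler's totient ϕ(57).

Factor 57: 57 = 3 * 19.
φ(3) = 3 − 1 = 2.
φ(19) = 19 − 1 = 18.
Since φ is multiplicative, φ(57) = 2 · 18 = 36.

36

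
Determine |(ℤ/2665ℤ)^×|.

Prime factorization: 2665 = 5 · 13 · 41.
φ(5) = 5 − 1 = 4.
φ(13) = 13 − 1 = 12.
φ(41) = 41 − 1 = 40.
Since φ is multiplicative, φ(2665) = 4 · 12 · 40 = 1920.

1920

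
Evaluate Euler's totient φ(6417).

Prime factorization: 6417 = 3^2 × 23 × 31.
φ(6417) = 6417 · (1 − 1/3) · (1 − 1/23) · (1 − 1/31)
       = 6417 · 1320/2139 = 3960.

3960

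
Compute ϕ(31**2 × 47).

42780

φ(31^2) = 31^2 − 31^1 = 961 − 31 = 930.
φ(47) = 47 − 1 = 46.
Since φ is multiplicative, φ(45167) = 930 · 46 = 42780.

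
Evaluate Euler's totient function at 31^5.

φ(31^5) = 31^5 − 31^4 = 28629151 − 923521 = 27705630.

27705630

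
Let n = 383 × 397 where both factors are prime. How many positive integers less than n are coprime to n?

For distinct primes, φ(pq) = (p−1)(q−1) = 382 × 396 = 151272.

151272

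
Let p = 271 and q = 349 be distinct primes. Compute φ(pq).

93960

φ(n) = (p − 1)(q − 1) = (271−1)(349−1) = 270·348 = 93960.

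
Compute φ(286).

First factor: 286 = 2 × 11 × 13.
φ(286) = 286 · (1 − 1/2) · (1 − 1/11) · (1 − 1/13)
       = 286 · 120/286 = 120.

120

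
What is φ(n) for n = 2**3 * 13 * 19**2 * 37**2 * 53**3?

φ(2^3) = 2^2·(2−1) = 4·1 = 4.
φ(13) = 13 − 1 = 12.
φ(19^2) = 19^1·(19−1) = 19·18 = 342.
φ(37^2) = 37^2 − 37^1 = 1369 − 37 = 1332.
φ(53^3) = 53^2·(53−1) = 2809·52 = 146068.
Multiply: 4 · 12 · 342 · 1332 · 146068 = 3193939247616.

3193939247616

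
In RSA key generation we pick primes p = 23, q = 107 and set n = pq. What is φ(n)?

φ(23) = 23 − 1 = 22.
φ(107) = 107 − 1 = 106.
Multiply: 22 · 106 = 2332.

2332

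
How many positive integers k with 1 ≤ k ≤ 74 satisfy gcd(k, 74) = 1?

First factor: 74 = 2 · 37.
φ(2) = 2 − 1 = 1.
φ(37) = 37 − 1 = 36.
φ(74) = 1 × 36 = 36.

36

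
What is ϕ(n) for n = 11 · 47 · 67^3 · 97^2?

φ(1463047477639) = 1463047477639 · (1 − 1/11) · (1 − 1/47) · (1 − 1/67) · (1 − 1/97)
       = 1463047477639 · 2914560/3359983 = 1269095604480.

1269095604480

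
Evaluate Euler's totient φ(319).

280

Factor 319: 319 = 11 · 29.
φ(319) = 319 · (1 − 1/11) · (1 − 1/29)
       = 319 · 280/319 = 280.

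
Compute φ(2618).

960

2618 = 2 × 7 × 11 × 17.
φ(2618) = 2618 · (1 − 1/2) · (1 − 1/7) · (1 − 1/11) · (1 − 1/17)
       = 2618 · 960/2618 = 960.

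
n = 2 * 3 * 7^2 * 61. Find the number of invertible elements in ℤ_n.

5040

φ(17934) = 17934 · (1 − 1/2) · (1 − 1/3) · (1 − 1/7) · (1 − 1/61)
       = 17934 · 720/2562 = 5040.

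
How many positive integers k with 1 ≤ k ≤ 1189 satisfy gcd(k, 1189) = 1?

1189 = 29 × 41.
φ(29) = 29 − 1 = 28.
φ(41) = 41 − 1 = 40.
Since φ is multiplicative, φ(1189) = 28 · 40 = 1120.

1120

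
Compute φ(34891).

Factor 34891: 34891 = 23 · 37 · 41.
φ(23) = 23 − 1 = 22.
φ(37) = 37 − 1 = 36.
φ(41) = 41 − 1 = 40.
Multiply: 22 · 36 · 40 = 31680.

31680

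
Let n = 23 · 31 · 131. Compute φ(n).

φ(23) = 23 − 1 = 22.
φ(31) = 31 − 1 = 30.
φ(131) = 131 − 1 = 130.
Since φ is multiplicative, φ(93403) = 22 · 30 · 130 = 85800.

85800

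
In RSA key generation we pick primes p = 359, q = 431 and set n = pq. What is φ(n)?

153940

φ(pq) = (p−1)(q−1) = 358 · 430 = 153940.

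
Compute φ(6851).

Prime factorization: 6851 = 13 * 17 * 31.
φ(13) = 13 − 1 = 12.
φ(17) = 17 − 1 = 16.
φ(31) = 31 − 1 = 30.
φ(6851) = 12 × 16 × 30 = 5760.

5760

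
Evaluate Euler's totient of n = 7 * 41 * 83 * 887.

17436480

φ(7) = 7 − 1 = 6.
φ(41) = 41 − 1 = 40.
φ(83) = 83 − 1 = 82.
φ(887) = 887 − 1 = 886.
Multiply: 6 · 40 · 82 · 886 = 17436480.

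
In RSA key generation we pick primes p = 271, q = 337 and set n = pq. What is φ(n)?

90720

φ(271) = 271 − 1 = 270.
φ(337) = 337 − 1 = 336.
φ(91327) = 270 × 336 = 90720.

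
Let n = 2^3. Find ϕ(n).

φ(8) = 8 · (1 − 1/2)
       = 8 · 1/2 = 4.

4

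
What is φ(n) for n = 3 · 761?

φ(2283) = 2283 · (1 − 1/3) · (1 − 1/761)
       = 2283 · 1520/2283 = 1520.

1520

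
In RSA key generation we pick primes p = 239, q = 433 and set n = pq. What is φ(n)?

102816

φ(239) = 239 − 1 = 238.
φ(433) = 433 − 1 = 432.
Since φ is multiplicative, φ(103487) = 238 · 432 = 102816.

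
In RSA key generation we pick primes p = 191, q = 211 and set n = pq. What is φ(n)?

39900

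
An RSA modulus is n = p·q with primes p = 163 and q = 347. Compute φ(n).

56052

φ(n) = (p − 1)(q − 1) = (163−1)(347−1) = 162·346 = 56052.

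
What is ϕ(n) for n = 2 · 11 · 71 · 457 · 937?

298771200

φ(2) = 2 − 1 = 1.
φ(11) = 11 − 1 = 10.
φ(71) = 71 − 1 = 70.
φ(457) = 457 − 1 = 456.
φ(937) = 937 − 1 = 936.
Multiply: 1 · 10 · 70 · 456 · 936 = 298771200.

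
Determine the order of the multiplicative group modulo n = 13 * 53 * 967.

φ(666263) = 666263 · (1 − 1/13) · (1 − 1/53) · (1 − 1/967)
       = 666263 · 602784/666263 = 602784.

602784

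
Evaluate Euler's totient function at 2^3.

4

φ(8) = 8 · (1 − 1/2)
       = 8 · 1/2 = 4.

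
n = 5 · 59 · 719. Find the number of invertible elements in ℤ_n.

φ(212105) = 212105 · (1 − 1/5) · (1 − 1/59) · (1 − 1/719)
       = 212105 · 166576/212105 = 166576.

166576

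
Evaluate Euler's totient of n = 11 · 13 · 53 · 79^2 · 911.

φ(43090791029) = 43090791029 · (1 − 1/11) · (1 − 1/13) · (1 − 1/53) · (1 − 1/79) · (1 − 1/911)
       = 43090791029 · 442915200/545453051 = 34990300800.

34990300800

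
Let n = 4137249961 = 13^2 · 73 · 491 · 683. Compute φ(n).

φ(4137249961) = 4137249961 · (1 − 1/13) · (1 − 1/73) · (1 − 1/491) · (1 − 1/683)
       = 4137249961 · 288731520/318249997 = 3753509760.

3753509760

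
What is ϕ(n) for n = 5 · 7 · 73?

φ(2555) = 2555 · (1 − 1/5) · (1 − 1/7) · (1 − 1/73)
       = 2555 · 1728/2555 = 1728.

1728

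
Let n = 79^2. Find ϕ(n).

φ(6241) = 6241 · (1 − 1/79)
       = 6241 · 78/79 = 6162.

6162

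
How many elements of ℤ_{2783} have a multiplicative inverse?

2420

Prime factorization: 2783 = 11^2 · 23.
φ(11^2) = 11^1·(11−1) = 11·10 = 110.
φ(23) = 23 − 1 = 22.
Multiply: 110 · 22 = 2420.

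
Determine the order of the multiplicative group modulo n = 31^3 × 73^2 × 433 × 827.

φ(31^3) = 31^2·(31−1) = 961·30 = 28830.
φ(73^2) = 73^1·(73−1) = 73·72 = 5256.
φ(433) = 433 − 1 = 432.
φ(827) = 827 − 1 = 826.
Multiply: 28830 · 5256 · 432 · 826 = 54070924239360.

54070924239360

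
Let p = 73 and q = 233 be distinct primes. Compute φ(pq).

For distinct primes, φ(pq) = (p−1)(q−1) = 72 × 232 = 16704.

16704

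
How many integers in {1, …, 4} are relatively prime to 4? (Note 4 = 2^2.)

2

φ(2^2) = 2^2 − 2^1 = 4 − 2 = 2.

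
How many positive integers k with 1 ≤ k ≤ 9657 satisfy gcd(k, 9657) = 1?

9657 = 3^2 * 29 * 37.
φ(3^2) = 3^1·(3−1) = 3·2 = 6.
φ(29) = 29 − 1 = 28.
φ(37) = 37 − 1 = 36.
φ(9657) = 6 × 28 × 36 = 6048.

6048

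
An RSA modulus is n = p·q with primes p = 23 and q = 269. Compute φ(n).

5896

φ(pq) = (p−1)(q−1) = 22 · 268 = 5896.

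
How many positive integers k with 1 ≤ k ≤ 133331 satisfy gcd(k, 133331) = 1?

105600

133331 = 11 × 17 × 23 × 31.
φ(11) = 11 − 1 = 10.
φ(17) = 17 − 1 = 16.
φ(23) = 23 − 1 = 22.
φ(31) = 31 − 1 = 30.
φ(133331) = 10 × 16 × 22 × 30 = 105600.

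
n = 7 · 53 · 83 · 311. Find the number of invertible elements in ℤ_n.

φ(7) = 7 − 1 = 6.
φ(53) = 53 − 1 = 52.
φ(83) = 83 − 1 = 82.
φ(311) = 311 − 1 = 310.
Multiply: 6 · 52 · 82 · 310 = 7931040.

7931040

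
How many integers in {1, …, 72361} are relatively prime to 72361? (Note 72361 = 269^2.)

72092

φ(72361) = 72361 · (1 − 1/269)
       = 72361 · 268/269 = 72092.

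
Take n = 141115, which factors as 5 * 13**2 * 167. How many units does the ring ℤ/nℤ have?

φ(5) = 5 − 1 = 4.
φ(13^2) = 13^2 − 13^1 = 169 − 13 = 156.
φ(167) = 167 − 1 = 166.
Since φ is multiplicative, φ(141115) = 4 · 156 · 166 = 103584.

103584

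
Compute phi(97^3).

φ(97^3) = 97^3 − 97^2 = 912673 − 9409 = 903264.

903264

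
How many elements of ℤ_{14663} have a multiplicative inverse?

12600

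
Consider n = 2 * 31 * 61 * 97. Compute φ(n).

φ(2) = 2 − 1 = 1.
φ(31) = 31 − 1 = 30.
φ(61) = 61 − 1 = 60.
φ(97) = 97 − 1 = 96.
φ(366854) = 1 × 30 × 60 × 96 = 172800.

172800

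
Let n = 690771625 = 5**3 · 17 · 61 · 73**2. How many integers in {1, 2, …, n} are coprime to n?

504576000

φ(690771625) = 690771625 · (1 − 1/5) · (1 − 1/17) · (1 − 1/61) · (1 − 1/73)
       = 690771625 · 276480/378505 = 504576000.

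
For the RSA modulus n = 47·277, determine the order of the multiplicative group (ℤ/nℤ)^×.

φ(pq) = (p−1)(q−1) = 46 · 276 = 12696.

12696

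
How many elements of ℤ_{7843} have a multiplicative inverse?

Factor 7843: 7843 = 11 · 23 · 31.
φ(11) = 11 − 1 = 10.
φ(23) = 23 − 1 = 22.
φ(31) = 31 − 1 = 30.
Multiply: 10 · 22 · 30 = 6600.

6600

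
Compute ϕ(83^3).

φ(83^3) = 83^2·(83−1) = 6889·82 = 564898.

564898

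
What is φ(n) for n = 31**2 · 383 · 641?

φ(235928383) = 235928383 · (1 − 1/31) · (1 − 1/383) · (1 − 1/641)
       = 235928383 · 7334400/7610593 = 227366400.

227366400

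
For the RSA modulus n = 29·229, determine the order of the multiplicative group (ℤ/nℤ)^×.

φ(6641) = 6641 · (1 − 1/29) · (1 − 1/229)
       = 6641 · 6384/6641 = 6384.

6384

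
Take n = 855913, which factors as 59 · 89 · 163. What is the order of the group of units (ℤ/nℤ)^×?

φ(59) = 59 − 1 = 58.
φ(89) = 89 − 1 = 88.
φ(163) = 163 − 1 = 162.
Multiply: 58 · 88 · 162 = 826848.

826848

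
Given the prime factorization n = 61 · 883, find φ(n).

φ(61) = 61 − 1 = 60.
φ(883) = 883 − 1 = 882.
Since φ is multiplicative, φ(53863) = 60 · 882 = 52920.

52920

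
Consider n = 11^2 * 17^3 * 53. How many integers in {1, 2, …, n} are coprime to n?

26449280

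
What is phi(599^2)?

358202

φ(358801) = 358801 · (1 − 1/599)
       = 358801 · 598/599 = 358202.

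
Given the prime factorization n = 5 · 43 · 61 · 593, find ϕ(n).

φ(5) = 5 − 1 = 4.
φ(43) = 43 − 1 = 42.
φ(61) = 61 − 1 = 60.
φ(593) = 593 − 1 = 592.
φ(7777195) = 4 × 42 × 60 × 592 = 5967360.

5967360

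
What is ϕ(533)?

480

First factor: 533 = 13 * 41.
φ(13) = 13 − 1 = 12.
φ(41) = 41 − 1 = 40.
Multiply: 12 · 40 = 480.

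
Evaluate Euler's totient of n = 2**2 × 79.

156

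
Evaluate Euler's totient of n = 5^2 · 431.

φ(10775) = 10775 · (1 − 1/5) · (1 − 1/431)
       = 10775 · 1720/2155 = 8600.

8600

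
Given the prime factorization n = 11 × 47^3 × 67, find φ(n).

67065240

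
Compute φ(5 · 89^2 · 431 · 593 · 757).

6028990894080

φ(7662630089255) = 7662630089255 · (1 − 1/5) · (1 − 1/89) · (1 − 1/431) · (1 − 1/593) · (1 − 1/757)
       = 7662630089255 · 67741470720/86096967295 = 6028990894080.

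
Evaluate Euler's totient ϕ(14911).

12960

Factor 14911: 14911 = 13 · 31 · 37.
φ(14911) = 14911 · (1 − 1/13) · (1 − 1/31) · (1 − 1/37)
       = 14911 · 12960/14911 = 12960.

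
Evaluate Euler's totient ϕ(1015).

Factor 1015: 1015 = 5 × 7 × 29.
φ(5) = 5 − 1 = 4.
φ(7) = 7 − 1 = 6.
φ(29) = 29 − 1 = 28.
φ(1015) = 4 × 6 × 28 = 672.

672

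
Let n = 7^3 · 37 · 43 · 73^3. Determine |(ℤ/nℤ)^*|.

φ(7^3) = 7^3 − 7^2 = 343 − 49 = 294.
φ(37) = 37 − 1 = 36.
φ(43) = 43 − 1 = 42.
φ(73^3) = 73^3 − 73^2 = 389017 − 5329 = 383688.
Multiply: 294 · 36 · 42 · 383688 = 170560059264.

170560059264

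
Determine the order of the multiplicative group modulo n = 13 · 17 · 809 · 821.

φ(146785769) = 146785769 · (1 − 1/13) · (1 − 1/17) · (1 − 1/809) · (1 − 1/821)
       = 146785769 · 127211520/146785769 = 127211520.

127211520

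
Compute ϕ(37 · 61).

φ(37) = 37 − 1 = 36.
φ(61) = 61 − 1 = 60.
Multiply: 36 · 60 = 2160.

2160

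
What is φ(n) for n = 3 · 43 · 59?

φ(3) = 3 − 1 = 2.
φ(43) = 43 − 1 = 42.
φ(59) = 59 − 1 = 58.
φ(7611) = 2 × 42 × 58 = 4872.

4872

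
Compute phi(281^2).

φ(281^2) = 281^1·(281−1) = 281·280 = 78680.

78680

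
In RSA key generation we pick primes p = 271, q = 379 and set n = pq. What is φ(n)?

φ(102709) = 102709 · (1 − 1/271) · (1 − 1/379)
       = 102709 · 102060/102709 = 102060.

102060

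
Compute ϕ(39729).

Prime factorization: 39729 = 3 * 17 * 19 * 41.
φ(39729) = 39729 · (1 − 1/3) · (1 − 1/17) · (1 − 1/19) · (1 − 1/41)
       = 39729 · 23040/39729 = 23040.

23040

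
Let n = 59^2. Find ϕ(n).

3422

φ(3481) = 3481 · (1 − 1/59)
       = 3481 · 58/59 = 3422.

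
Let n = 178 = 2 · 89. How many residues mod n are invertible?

φ(2) = 2 − 1 = 1.
φ(89) = 89 − 1 = 88.
Multiply: 1 · 88 = 88.

88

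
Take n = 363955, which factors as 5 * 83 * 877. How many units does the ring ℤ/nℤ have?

287328

φ(363955) = 363955 · (1 − 1/5) · (1 − 1/83) · (1 − 1/877)
       = 363955 · 287328/363955 = 287328.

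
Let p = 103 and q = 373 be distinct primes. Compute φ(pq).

φ(103) = 103 − 1 = 102.
φ(373) = 373 − 1 = 372.
Multiply: 102 · 372 = 37944.

37944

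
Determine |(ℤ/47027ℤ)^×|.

First factor: 47027 = 31 · 37 · 41.
φ(31) = 31 − 1 = 30.
φ(37) = 37 − 1 = 36.
φ(41) = 41 − 1 = 40.
Since φ is multiplicative, φ(47027) = 30 · 36 · 40 = 43200.

43200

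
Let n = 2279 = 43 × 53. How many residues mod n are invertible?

2184

φ(2279) = 2279 · (1 − 1/43) · (1 − 1/53)
       = 2279 · 2184/2279 = 2184.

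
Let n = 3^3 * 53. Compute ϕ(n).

φ(1431) = 1431 · (1 − 1/3) · (1 − 1/53)
       = 1431 · 104/159 = 936.

936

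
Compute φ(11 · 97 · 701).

φ(11) = 11 − 1 = 10.
φ(97) = 97 − 1 = 96.
φ(701) = 701 − 1 = 700.
Since φ is multiplicative, φ(747967) = 10 · 96 · 700 = 672000.

672000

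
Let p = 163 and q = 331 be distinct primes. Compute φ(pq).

φ(n) = (p − 1)(q − 1) = (163−1)(331−1) = 162·330 = 53460.

53460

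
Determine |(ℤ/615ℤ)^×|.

320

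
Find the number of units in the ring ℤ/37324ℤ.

15120

Factor 37324: 37324 = 2^2 · 7 · 31 · 43.
φ(37324) = 37324 · (1 − 1/2) · (1 − 1/7) · (1 − 1/31) · (1 − 1/43)
       = 37324 · 7560/18662 = 15120.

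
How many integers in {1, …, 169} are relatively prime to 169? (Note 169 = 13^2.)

156

φ(13^2) = 13^1·(13−1) = 13·12 = 156.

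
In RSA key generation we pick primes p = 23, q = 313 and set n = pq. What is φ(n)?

For distinct primes, φ(pq) = (p−1)(q−1) = 22 × 312 = 6864.

6864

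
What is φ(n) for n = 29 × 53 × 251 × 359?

130312000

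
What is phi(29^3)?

φ(24389) = 24389 · (1 − 1/29)
       = 24389 · 28/29 = 23548.

23548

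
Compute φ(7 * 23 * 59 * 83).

φ(7) = 7 − 1 = 6.
φ(23) = 23 − 1 = 22.
φ(59) = 59 − 1 = 58.
φ(83) = 83 − 1 = 82.
Since φ is multiplicative, φ(788417) = 6 · 22 · 58 · 82 = 627792.

627792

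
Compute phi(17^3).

φ(17^3) = 17^3 − 17^2 = 4913 − 289 = 4624.

4624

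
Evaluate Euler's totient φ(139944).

37632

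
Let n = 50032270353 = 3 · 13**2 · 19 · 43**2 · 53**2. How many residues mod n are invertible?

φ(3) = 3 − 1 = 2.
φ(13^2) = 13^2 − 13^1 = 169 − 13 = 156.
φ(19) = 19 − 1 = 18.
φ(43^2) = 43^1·(43−1) = 43·42 = 1806.
φ(53^2) = 53^1·(53−1) = 53·52 = 2756.
Since φ is multiplicative, φ(50032270353) = 2 · 156 · 18 · 1806 · 2756 = 27952718976.

27952718976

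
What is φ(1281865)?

898560

Factor 1281865: 1281865 = 5 · 13^2 · 37 · 41.
φ(5) = 5 − 1 = 4.
φ(13^2) = 13^2 − 13^1 = 169 − 13 = 156.
φ(37) = 37 − 1 = 36.
φ(41) = 41 − 1 = 40.
Multiply: 4 · 156 · 36 · 40 = 898560.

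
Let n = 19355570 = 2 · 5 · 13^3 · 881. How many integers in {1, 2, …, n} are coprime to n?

7138560

φ(19355570) = 19355570 · (1 − 1/2) · (1 − 1/5) · (1 − 1/13) · (1 − 1/881)
       = 19355570 · 42240/114530 = 7138560.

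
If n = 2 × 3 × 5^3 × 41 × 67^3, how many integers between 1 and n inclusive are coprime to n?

2370192000

φ(9248462250) = 9248462250 · (1 − 1/2) · (1 − 1/3) · (1 − 1/5) · (1 − 1/41) · (1 − 1/67)
       = 9248462250 · 21120/82410 = 2370192000.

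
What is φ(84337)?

84337 = 11^2 × 17 × 41.
φ(11^2) = 11^2 − 11^1 = 121 − 11 = 110.
φ(17) = 17 − 1 = 16.
φ(41) = 41 − 1 = 40.
Multiply: 110 · 16 · 40 = 70400.

70400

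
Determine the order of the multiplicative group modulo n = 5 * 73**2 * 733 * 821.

φ(5) = 5 − 1 = 4.
φ(73^2) = 73^1·(73−1) = 73·72 = 5256.
φ(733) = 733 − 1 = 732.
φ(821) = 821 − 1 = 820.
Since φ is multiplicative, φ(16034774485) = 4 · 5256 · 732 · 820 = 12619445760.

12619445760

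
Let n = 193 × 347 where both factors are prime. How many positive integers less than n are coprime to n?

φ(193) = 193 − 1 = 192.
φ(347) = 347 − 1 = 346.
φ(66971) = 192 × 346 = 66432.

66432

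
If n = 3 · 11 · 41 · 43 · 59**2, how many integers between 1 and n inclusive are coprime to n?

φ(3) = 3 − 1 = 2.
φ(11) = 11 − 1 = 10.
φ(41) = 41 − 1 = 40.
φ(43) = 43 − 1 = 42.
φ(59^2) = 59^1·(59−1) = 59·58 = 3422.
Since φ is multiplicative, φ(202521099) = 2 · 10 · 40 · 42 · 3422 = 114979200.

114979200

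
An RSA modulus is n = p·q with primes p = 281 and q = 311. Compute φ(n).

For distinct primes, φ(pq) = (p−1)(q−1) = 280 × 310 = 86800.

86800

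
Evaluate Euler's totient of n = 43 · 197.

8232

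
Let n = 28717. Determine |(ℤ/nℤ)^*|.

25944

28717 = 13 * 47**2.
φ(13) = 13 − 1 = 12.
φ(47^2) = 47^2 − 47^1 = 2209 − 47 = 2162.
Since φ is multiplicative, φ(28717) = 12 · 2162 = 25944.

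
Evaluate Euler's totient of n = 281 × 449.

φ(126169) = 126169 · (1 − 1/281) · (1 − 1/449)
       = 126169 · 125440/126169 = 125440.

125440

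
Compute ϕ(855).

Prime factorization: 855 = 3**2 * 5 * 19.
φ(855) = 855 · (1 − 1/3) · (1 − 1/5) · (1 − 1/19)
       = 855 · 144/285 = 432.

432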